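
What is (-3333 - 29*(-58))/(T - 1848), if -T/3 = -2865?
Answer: -127/519 ≈ -0.24470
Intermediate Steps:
T = 8595 (T = -3*(-2865) = 8595)
(-3333 - 29*(-58))/(T - 1848) = (-3333 - 29*(-58))/(8595 - 1848) = (-3333 + 1682)/6747 = -1651*1/6747 = -127/519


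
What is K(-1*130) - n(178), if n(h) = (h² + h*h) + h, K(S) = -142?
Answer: -63688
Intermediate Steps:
n(h) = h + 2*h² (n(h) = (h² + h²) + h = 2*h² + h = h + 2*h²)
K(-1*130) - n(178) = -142 - 178*(1 + 2*178) = -142 - 178*(1 + 356) = -142 - 178*357 = -142 - 1*63546 = -142 - 63546 = -63688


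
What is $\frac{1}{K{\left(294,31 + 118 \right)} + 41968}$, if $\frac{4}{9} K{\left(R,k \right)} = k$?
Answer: $\frac{4}{169213} \approx 2.3639 \cdot 10^{-5}$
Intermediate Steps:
$K{\left(R,k \right)} = \frac{9 k}{4}$
$\frac{1}{K{\left(294,31 + 118 \right)} + 41968} = \frac{1}{\frac{9 \left(31 + 118\right)}{4} + 41968} = \frac{1}{\frac{9}{4} \cdot 149 + 41968} = \frac{1}{\frac{1341}{4} + 41968} = \frac{1}{\frac{169213}{4}} = \frac{4}{169213}$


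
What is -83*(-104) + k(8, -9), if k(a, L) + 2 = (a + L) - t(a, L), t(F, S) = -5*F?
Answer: 8669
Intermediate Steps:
k(a, L) = -2 + L + 6*a (k(a, L) = -2 + ((a + L) - (-5)*a) = -2 + ((L + a) + 5*a) = -2 + (L + 6*a) = -2 + L + 6*a)
-83*(-104) + k(8, -9) = -83*(-104) + (-2 - 9 + 6*8) = 8632 + (-2 - 9 + 48) = 8632 + 37 = 8669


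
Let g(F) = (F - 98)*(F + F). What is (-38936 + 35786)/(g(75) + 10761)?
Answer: -1050/2437 ≈ -0.43086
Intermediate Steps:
g(F) = 2*F*(-98 + F) (g(F) = (-98 + F)*(2*F) = 2*F*(-98 + F))
(-38936 + 35786)/(g(75) + 10761) = (-38936 + 35786)/(2*75*(-98 + 75) + 10761) = -3150/(2*75*(-23) + 10761) = -3150/(-3450 + 10761) = -3150/7311 = -3150*1/7311 = -1050/2437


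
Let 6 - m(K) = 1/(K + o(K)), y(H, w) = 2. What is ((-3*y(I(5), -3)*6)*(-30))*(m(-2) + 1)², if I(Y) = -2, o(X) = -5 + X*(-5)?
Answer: 48000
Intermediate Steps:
o(X) = -5 - 5*X
m(K) = 6 - 1/(-5 - 4*K) (m(K) = 6 - 1/(K + (-5 - 5*K)) = 6 - 1/(-5 - 4*K))
((-3*y(I(5), -3)*6)*(-30))*(m(-2) + 1)² = ((-3*2*6)*(-30))*((31 + 24*(-2))/(5 + 4*(-2)) + 1)² = (-6*6*(-30))*((31 - 48)/(5 - 8) + 1)² = (-36*(-30))*(-17/(-3) + 1)² = 1080*(-⅓*(-17) + 1)² = 1080*(17/3 + 1)² = 1080*(20/3)² = 1080*(400/9) = 48000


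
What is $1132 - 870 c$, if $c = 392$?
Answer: $-339908$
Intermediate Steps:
$1132 - 870 c = 1132 - 341040 = -339908$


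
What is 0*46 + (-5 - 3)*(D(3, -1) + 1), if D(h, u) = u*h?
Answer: 16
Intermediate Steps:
D(h, u) = h*u
0*46 + (-5 - 3)*(D(3, -1) + 1) = 0*46 + (-5 - 3)*(3*(-1) + 1) = 0 - 8*(-3 + 1) = 0 - 8*(-2) = 0 + 16 = 16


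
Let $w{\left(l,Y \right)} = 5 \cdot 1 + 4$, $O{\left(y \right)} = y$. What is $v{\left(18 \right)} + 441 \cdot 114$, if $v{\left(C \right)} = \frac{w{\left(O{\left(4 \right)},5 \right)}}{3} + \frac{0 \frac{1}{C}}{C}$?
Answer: $50277$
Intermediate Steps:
$w{\left(l,Y \right)} = 9$ ($w{\left(l,Y \right)} = 5 + 4 = 9$)
$v{\left(C \right)} = 3$ ($v{\left(C \right)} = \frac{9}{3} + \frac{0 \frac{1}{C}}{C} = 9 \cdot \frac{1}{3} + \frac{0}{C} = 3 + 0 = 3$)
$v{\left(18 \right)} + 441 \cdot 114 = 3 + 441 \cdot 114 = 3 + 50274 = 50277$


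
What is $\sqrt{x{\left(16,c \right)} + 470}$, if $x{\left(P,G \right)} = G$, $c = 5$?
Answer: $5 \sqrt{19} \approx 21.794$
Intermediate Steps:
$\sqrt{x{\left(16,c \right)} + 470} = \sqrt{5 + 470} = \sqrt{475} = 5 \sqrt{19}$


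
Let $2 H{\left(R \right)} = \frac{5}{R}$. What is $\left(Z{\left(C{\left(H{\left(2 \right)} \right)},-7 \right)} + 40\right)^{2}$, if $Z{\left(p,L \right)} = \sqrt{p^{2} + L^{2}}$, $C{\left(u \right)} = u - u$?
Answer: $2209$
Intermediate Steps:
$H{\left(R \right)} = \frac{5}{2 R}$ ($H{\left(R \right)} = \frac{5 \frac{1}{R}}{2} = \frac{5}{2 R}$)
$C{\left(u \right)} = 0$
$Z{\left(p,L \right)} = \sqrt{L^{2} + p^{2}}$
$\left(Z{\left(C{\left(H{\left(2 \right)} \right)},-7 \right)} + 40\right)^{2} = \left(\sqrt{\left(-7\right)^{2} + 0^{2}} + 40\right)^{2} = \left(\sqrt{49 + 0} + 40\right)^{2} = \left(\sqrt{49} + 40\right)^{2} = \left(7 + 40\right)^{2} = 47^{2} = 2209$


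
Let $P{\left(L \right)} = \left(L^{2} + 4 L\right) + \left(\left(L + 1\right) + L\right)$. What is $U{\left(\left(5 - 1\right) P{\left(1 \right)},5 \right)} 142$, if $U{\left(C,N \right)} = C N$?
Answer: $22720$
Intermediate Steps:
$P{\left(L \right)} = 1 + L^{2} + 6 L$ ($P{\left(L \right)} = \left(L^{2} + 4 L\right) + \left(\left(1 + L\right) + L\right) = \left(L^{2} + 4 L\right) + \left(1 + 2 L\right) = 1 + L^{2} + 6 L$)
$U{\left(\left(5 - 1\right) P{\left(1 \right)},5 \right)} 142 = \left(5 - 1\right) \left(1 + 1^{2} + 6 \cdot 1\right) 5 \cdot 142 = \left(5 - 1\right) \left(1 + 1 + 6\right) 5 \cdot 142 = 4 \cdot 8 \cdot 5 \cdot 142 = 32 \cdot 5 \cdot 142 = 160 \cdot 142 = 22720$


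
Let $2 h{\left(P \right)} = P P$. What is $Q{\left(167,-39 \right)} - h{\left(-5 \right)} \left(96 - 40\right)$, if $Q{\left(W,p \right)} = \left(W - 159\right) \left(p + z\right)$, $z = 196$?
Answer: $556$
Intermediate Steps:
$h{\left(P \right)} = \frac{P^{2}}{2}$ ($h{\left(P \right)} = \frac{P P}{2} = \frac{P^{2}}{2}$)
$Q{\left(W,p \right)} = \left(-159 + W\right) \left(196 + p\right)$ ($Q{\left(W,p \right)} = \left(W - 159\right) \left(p + 196\right) = \left(-159 + W\right) \left(196 + p\right)$)
$Q{\left(167,-39 \right)} - h{\left(-5 \right)} \left(96 - 40\right) = \left(-31164 - -6201 + 196 \cdot 167 + 167 \left(-39\right)\right) - \frac{\left(-5\right)^{2}}{2} \left(96 - 40\right) = \left(-31164 + 6201 + 32732 - 6513\right) - \frac{1}{2} \cdot 25 \cdot 56 = 1256 - \frac{25}{2} \cdot 56 = 1256 - 700 = 556$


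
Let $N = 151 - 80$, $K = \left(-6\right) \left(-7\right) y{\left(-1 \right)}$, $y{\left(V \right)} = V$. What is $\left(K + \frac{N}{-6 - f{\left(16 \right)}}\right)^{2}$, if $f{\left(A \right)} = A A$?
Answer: $\frac{122655625}{68644} \approx 1786.8$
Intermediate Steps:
$f{\left(A \right)} = A^{2}$
$K = -42$ ($K = \left(-6\right) \left(-7\right) \left(-1\right) = 42 \left(-1\right) = -42$)
$N = 71$
$\left(K + \frac{N}{-6 - f{\left(16 \right)}}\right)^{2} = \left(-42 + \frac{71}{-6 - 16^{2}}\right)^{2} = \left(-42 + \frac{71}{-6 - 256}\right)^{2} = \left(-42 + \frac{71}{-262}\right)^{2} = \left(-42 + 71 \left(- \frac{1}{262}\right)\right)^{2} = \left(-42 - \frac{71}{262}\right)^{2} = \left(- \frac{11075}{262}\right)^{2} = \frac{122655625}{68644}$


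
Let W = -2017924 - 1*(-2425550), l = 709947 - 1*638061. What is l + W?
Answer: 479512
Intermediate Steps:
l = 71886 (l = 709947 - 638061 = 71886)
W = 407626 (W = -2017924 + 2425550 = 407626)
l + W = 71886 + 407626 = 479512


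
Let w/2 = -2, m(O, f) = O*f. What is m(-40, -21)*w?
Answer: -3360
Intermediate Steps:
w = -4 (w = 2*(-2) = -4)
m(-40, -21)*w = -40*(-21)*(-4) = 840*(-4) = -3360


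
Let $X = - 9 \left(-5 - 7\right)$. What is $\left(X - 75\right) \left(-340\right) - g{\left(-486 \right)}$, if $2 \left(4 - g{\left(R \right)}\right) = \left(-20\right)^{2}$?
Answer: $-11024$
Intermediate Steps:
$X = 108$ ($X = \left(-9\right) \left(-12\right) = 108$)
$g{\left(R \right)} = -196$ ($g{\left(R \right)} = 4 - \frac{\left(-20\right)^{2}}{2} = 4 - 200 = -196$)
$\left(X - 75\right) \left(-340\right) - g{\left(-486 \right)} = \left(108 - 75\right) \left(-340\right) - -196 = 33 \left(-340\right) + 196 = -11220 + 196 = -11024$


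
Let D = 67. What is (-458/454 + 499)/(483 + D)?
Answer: 56522/62425 ≈ 0.90544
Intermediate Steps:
(-458/454 + 499)/(483 + D) = (-458/454 + 499)/(483 + 67) = (-458*1/454 + 499)/550 = (-229/227 + 499)*(1/550) = (113044/227)*(1/550) = 56522/62425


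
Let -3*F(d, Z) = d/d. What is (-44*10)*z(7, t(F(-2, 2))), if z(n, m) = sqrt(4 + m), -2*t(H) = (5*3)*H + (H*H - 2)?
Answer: -440*sqrt(67)/3 ≈ -1200.5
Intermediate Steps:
F(d, Z) = -1/3 (F(d, Z) = -d/(3*d) = -1/3*1 = -1/3)
t(H) = 1 - 15*H/2 - H**2/2 (t(H) = -((5*3)*H + (H*H - 2))/2 = -(15*H + (H**2 - 2))/2 = -(15*H + (-2 + H**2))/2 = -(-2 + H**2 + 15*H)/2 = 1 - 15*H/2 - H**2/2)
(-44*10)*z(7, t(F(-2, 2))) = (-44*10)*sqrt(4 + (1 - 15/2*(-1/3) - (-1/3)**2/2)) = -440*sqrt(4 + (1 + 5/2 - 1/2*1/9)) = -440*sqrt(4 + (1 + 5/2 - 1/18)) = -440*sqrt(4 + 31/9) = -440*sqrt(67)/3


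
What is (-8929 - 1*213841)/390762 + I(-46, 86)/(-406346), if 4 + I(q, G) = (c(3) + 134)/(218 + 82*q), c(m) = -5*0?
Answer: -80427127187495/141080095466802 ≈ -0.57008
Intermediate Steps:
c(m) = 0
I(q, G) = -4 + 134/(218 + 82*q) (I(q, G) = -4 + (0 + 134)/(218 + 82*q) = -4 + 134/(218 + 82*q))
(-8929 - 1*213841)/390762 + I(-46, 86)/(-406346) = (-8929 - 1*213841)/390762 + (41*(-9 - 4*(-46))/(109 + 41*(-46)))/(-406346) = (-8929 - 213841)*(1/390762) + (41*(-9 + 184)/(109 - 1886))*(-1/406346) = -222770*1/390762 + (41*175/(-1777))*(-1/406346) = -111385/195381 + (41*(-1/1777)*175)*(-1/406346) = -111385/195381 - 7175/1777*(-1/406346) = -111385/195381 + 7175/722076842 = -80427127187495/141080095466802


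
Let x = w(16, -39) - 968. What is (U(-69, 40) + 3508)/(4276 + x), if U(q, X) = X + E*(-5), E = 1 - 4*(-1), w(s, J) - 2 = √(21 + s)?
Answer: 11661130/10956063 - 3523*√37/10956063 ≈ 1.0624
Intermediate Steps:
w(s, J) = 2 + √(21 + s)
E = 5 (E = 1 + 4 = 5)
U(q, X) = -25 + X (U(q, X) = X + 5*(-5) = X - 25 = -25 + X)
x = -966 + √37 (x = (2 + √(21 + 16)) - 968 = (2 + √37) - 968 = -966 + √37 ≈ -959.92)
(U(-69, 40) + 3508)/(4276 + x) = ((-25 + 40) + 3508)/(4276 + (-966 + √37)) = (15 + 3508)/(3310 + √37) = 3523/(3310 + √37)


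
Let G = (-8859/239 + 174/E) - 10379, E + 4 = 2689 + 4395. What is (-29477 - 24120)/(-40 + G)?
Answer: 15115425940/2948813069 ≈ 5.1259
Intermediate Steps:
E = 7080 (E = -4 + (2689 + 4395) = -4 + 7084 = 7080)
G = -2937532269/282020 (G = (-8859/239 + 174/7080) - 10379 = (-8859*1/239 + 174*(1/7080)) - 10379 = (-8859/239 + 29/1180) - 10379 = -10446689/282020 - 10379 = -2937532269/282020 ≈ -10416.)
(-29477 - 24120)/(-40 + G) = (-29477 - 24120)/(-40 - 2937532269/282020) = -53597/(-2948813069/282020) = -53597*(-282020/2948813069) = 15115425940/2948813069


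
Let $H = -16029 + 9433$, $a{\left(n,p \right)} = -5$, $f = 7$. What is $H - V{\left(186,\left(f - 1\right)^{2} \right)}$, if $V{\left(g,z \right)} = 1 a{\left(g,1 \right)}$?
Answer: $-6591$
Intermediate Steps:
$H = -6596$
$V{\left(g,z \right)} = -5$ ($V{\left(g,z \right)} = 1 \left(-5\right) = -5$)
$H - V{\left(186,\left(f - 1\right)^{2} \right)} = -6596 - -5 = -6596 + 5 = -6591$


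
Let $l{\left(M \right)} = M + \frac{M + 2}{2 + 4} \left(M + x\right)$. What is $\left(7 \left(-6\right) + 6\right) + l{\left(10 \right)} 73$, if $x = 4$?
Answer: $2738$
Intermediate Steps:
$l{\left(M \right)} = M + \left(4 + M\right) \left(\frac{1}{3} + \frac{M}{6}\right)$ ($l{\left(M \right)} = M + \frac{M + 2}{2 + 4} \left(M + 4\right) = M + \frac{2 + M}{6} \left(4 + M\right) = M + \left(2 + M\right) \frac{1}{6} \left(4 + M\right) = M + \left(\frac{1}{3} + \frac{M}{6}\right) \left(4 + M\right) = M + \left(4 + M\right) \left(\frac{1}{3} + \frac{M}{6}\right)$)
$\left(7 \left(-6\right) + 6\right) + l{\left(10 \right)} 73 = \left(7 \left(-6\right) + 6\right) + \left(\frac{4}{3} + 2 \cdot 10 + \frac{10^{2}}{6}\right) 73 = \left(-42 + 6\right) + \left(\frac{4}{3} + 20 + \frac{1}{6} \cdot 100\right) 73 = -36 + \left(\frac{4}{3} + 20 + \frac{50}{3}\right) 73 = -36 + 38 \cdot 73 = -36 + 2774 = 2738$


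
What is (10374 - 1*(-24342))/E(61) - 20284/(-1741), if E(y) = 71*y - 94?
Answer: 146383864/7376617 ≈ 19.844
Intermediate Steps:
E(y) = -94 + 71*y
(10374 - 1*(-24342))/E(61) - 20284/(-1741) = (10374 - 1*(-24342))/(-94 + 71*61) - 20284/(-1741) = (10374 + 24342)/(-94 + 4331) - 20284*(-1/1741) = 34716/4237 + 20284/1741 = 146383864/7376617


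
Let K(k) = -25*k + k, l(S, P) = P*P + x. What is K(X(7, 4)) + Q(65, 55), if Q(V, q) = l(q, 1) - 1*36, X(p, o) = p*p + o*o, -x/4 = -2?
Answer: -1587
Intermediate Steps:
x = 8 (x = -4*(-2) = 8)
l(S, P) = 8 + P² (l(S, P) = P*P + 8 = P² + 8 = 8 + P²)
X(p, o) = o² + p² (X(p, o) = p² + o² = o² + p²)
Q(V, q) = -27 (Q(V, q) = (8 + 1²) - 1*36 = (8 + 1) - 36 = 9 - 36 = -27)
K(k) = -24*k
K(X(7, 4)) + Q(65, 55) = -24*(4² + 7²) - 27 = -24*(16 + 49) - 27 = -24*65 - 27 = -1560 - 27 = -1587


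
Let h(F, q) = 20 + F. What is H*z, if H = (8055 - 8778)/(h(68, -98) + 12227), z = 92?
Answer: -22172/4105 ≈ -5.4012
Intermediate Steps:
H = -241/4105 (H = (8055 - 8778)/((20 + 68) + 12227) = -723/(88 + 12227) = -723/12315 = -723*1/12315 = -241/4105 ≈ -0.058709)
H*z = -241/4105*92 = -22172/4105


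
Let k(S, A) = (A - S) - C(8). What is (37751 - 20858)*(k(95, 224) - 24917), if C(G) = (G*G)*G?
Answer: -427392900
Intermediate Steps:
C(G) = G³ (C(G) = G²*G = G³)
k(S, A) = -512 + A - S (k(S, A) = (A - S) - 1*8³ = (A - S) - 1*512 = (A - S) - 512 = -512 + A - S)
(37751 - 20858)*(k(95, 224) - 24917) = (37751 - 20858)*((-512 + 224 - 1*95) - 24917) = 16893*((-512 + 224 - 95) - 24917) = 16893*(-383 - 24917) = 16893*(-25300) = -427392900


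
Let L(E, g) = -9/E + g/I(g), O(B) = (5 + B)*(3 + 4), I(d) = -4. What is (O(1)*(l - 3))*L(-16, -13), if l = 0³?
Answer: -3843/8 ≈ -480.38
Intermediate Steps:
O(B) = 35 + 7*B (O(B) = (5 + B)*7 = 35 + 7*B)
l = 0
L(E, g) = -9/E - g/4 (L(E, g) = -9/E + g/(-4) = -9/E + g*(-¼) = -9/E - g/4)
(O(1)*(l - 3))*L(-16, -13) = ((35 + 7*1)*(0 - 3))*(-9/(-16) - ¼*(-13)) = ((35 + 7)*(-3))*(-9*(-1/16) + 13/4) = (42*(-3))*(9/16 + 13/4) = -126*61/16 = -3843/8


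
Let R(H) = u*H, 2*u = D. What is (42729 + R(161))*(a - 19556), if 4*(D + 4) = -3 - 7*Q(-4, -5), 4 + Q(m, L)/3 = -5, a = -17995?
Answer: -6931952151/4 ≈ -1.7330e+9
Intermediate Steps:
Q(m, L) = -27 (Q(m, L) = -12 + 3*(-5) = -12 - 15 = -27)
D = 85/2 (D = -4 + (-3 - 7*(-27))/4 = -4 + (-3 + 189)/4 = -4 + (1/4)*186 = -4 + 93/2 = 85/2 ≈ 42.500)
u = 85/4 (u = (1/2)*(85/2) = 85/4 ≈ 21.250)
R(H) = 85*H/4
(42729 + R(161))*(a - 19556) = (42729 + (85/4)*161)*(-17995 - 19556) = (42729 + 13685/4)*(-37551) = (184601/4)*(-37551) = -6931952151/4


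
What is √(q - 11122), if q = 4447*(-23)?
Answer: I*√113403 ≈ 336.75*I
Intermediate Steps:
q = -102281
√(q - 11122) = √(-102281 - 11122) = √(-113403) = I*√113403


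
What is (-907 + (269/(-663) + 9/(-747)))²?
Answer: 2493433617409849/3028190841 ≈ 8.2341e+5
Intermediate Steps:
(-907 + (269/(-663) + 9/(-747)))² = (-907 + (269*(-1/663) + 9*(-1/747)))² = (-907 + (-269/663 - 1/83))² = (-907 - 22990/55029)² = (-49934293/55029)² = 2493433617409849/3028190841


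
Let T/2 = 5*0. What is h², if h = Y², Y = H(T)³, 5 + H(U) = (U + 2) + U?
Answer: 531441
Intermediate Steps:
T = 0 (T = 2*(5*0) = 2*0 = 0)
H(U) = -3 + 2*U (H(U) = -5 + ((U + 2) + U) = -5 + ((2 + U) + U) = -5 + (2 + 2*U) = -3 + 2*U)
Y = -27 (Y = (-3 + 2*0)³ = (-3 + 0)³ = (-3)³ = -27)
h = 729 (h = (-27)² = 729)
h² = 729² = 531441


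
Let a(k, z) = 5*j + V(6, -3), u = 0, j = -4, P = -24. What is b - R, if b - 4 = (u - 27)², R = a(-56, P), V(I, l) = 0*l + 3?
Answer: 750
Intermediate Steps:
V(I, l) = 3 (V(I, l) = 0 + 3 = 3)
a(k, z) = -17 (a(k, z) = 5*(-4) + 3 = -20 + 3 = -17)
R = -17
b = 733 (b = 4 + (0 - 27)² = 4 + (-27)² = 4 + 729 = 733)
b - R = 733 - 1*(-17) = 733 + 17 = 750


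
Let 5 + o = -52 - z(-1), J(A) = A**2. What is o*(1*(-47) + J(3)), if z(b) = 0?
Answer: 2166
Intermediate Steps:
o = -57 (o = -5 + (-52 - 1*0) = -5 + (-52 + 0) = -5 - 52 = -57)
o*(1*(-47) + J(3)) = -57*(1*(-47) + 3**2) = -57*(-47 + 9) = -57*(-38) = 2166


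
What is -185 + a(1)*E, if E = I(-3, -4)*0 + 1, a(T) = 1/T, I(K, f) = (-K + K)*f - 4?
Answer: -184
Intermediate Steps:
I(K, f) = -4 (I(K, f) = 0*f - 4 = 0 - 4 = -4)
E = 1 (E = -4*0 + 1 = 0 + 1 = 1)
-185 + a(1)*E = -185 + 1/1 = -185 + 1*1 = -185 + 1 = -184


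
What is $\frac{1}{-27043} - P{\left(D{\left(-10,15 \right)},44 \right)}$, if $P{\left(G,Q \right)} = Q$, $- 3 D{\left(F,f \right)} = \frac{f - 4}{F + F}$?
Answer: $- \frac{1189893}{27043} \approx -44.0$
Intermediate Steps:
$D{\left(F,f \right)} = - \frac{-4 + f}{6 F}$ ($D{\left(F,f \right)} = - \frac{\left(f - 4\right) \frac{1}{F + F}}{3} = - \frac{\left(-4 + f\right) \frac{1}{2 F}}{3} = - \frac{\frac{1}{2} \frac{1}{F} \left(-4 + f\right)}{3} = - \frac{-4 + f}{6 F}$)
$\frac{1}{-27043} - P{\left(D{\left(-10,15 \right)},44 \right)} = \frac{1}{-27043} - 44 = - \frac{1}{27043} - 44 = - \frac{1189893}{27043}$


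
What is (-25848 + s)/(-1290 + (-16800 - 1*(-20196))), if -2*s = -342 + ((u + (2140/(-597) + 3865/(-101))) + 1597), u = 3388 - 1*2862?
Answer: -61961137/4884057 ≈ -12.686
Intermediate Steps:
u = 526 (u = 3388 - 2862 = 526)
s = -52432706/60297 (s = -(-342 + ((526 + (2140/(-597) + 3865/(-101))) + 1597))/2 = -(-342 + ((526 + (2140*(-1/597) + 3865*(-1/101))) + 1597))/2 = -(-342 + ((526 + (-2140/597 - 3865/101)) + 1597))/2 = -(-342 + ((526 - 2523545/60297) + 1597))/2 = -(-342 + (29192677/60297 + 1597))/2 = -(-342 + 125486986/60297)/2 = -1/2*104865412/60297 = -52432706/60297 ≈ -869.57)
(-25848 + s)/(-1290 + (-16800 - 1*(-20196))) = (-25848 - 52432706/60297)/(-1290 + (-16800 - 1*(-20196))) = -1610989562/(60297*(-1290 + (-16800 + 20196))) = -1610989562/(60297*(-1290 + 3396)) = -1610989562/60297/2106 = -1610989562/60297*1/2106 = -61961137/4884057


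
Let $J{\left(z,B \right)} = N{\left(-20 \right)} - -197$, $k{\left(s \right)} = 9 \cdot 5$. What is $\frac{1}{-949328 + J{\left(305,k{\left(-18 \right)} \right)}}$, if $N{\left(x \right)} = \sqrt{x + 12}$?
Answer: $- \frac{949131}{900849655169} - \frac{2 i \sqrt{2}}{900849655169} \approx -1.0536 \cdot 10^{-6} - 3.1397 \cdot 10^{-12} i$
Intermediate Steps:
$k{\left(s \right)} = 45$
$N{\left(x \right)} = \sqrt{12 + x}$
$J{\left(z,B \right)} = 197 + 2 i \sqrt{2}$ ($J{\left(z,B \right)} = \sqrt{12 - 20} - -197 = \sqrt{-8} + 197 = 2 i \sqrt{2} + 197 = 197 + 2 i \sqrt{2}$)
$\frac{1}{-949328 + J{\left(305,k{\left(-18 \right)} \right)}} = \frac{1}{-949328 + \left(197 + 2 i \sqrt{2}\right)} = \frac{1}{-949131 + 2 i \sqrt{2}}$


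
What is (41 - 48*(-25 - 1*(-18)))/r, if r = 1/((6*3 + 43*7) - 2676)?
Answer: -888589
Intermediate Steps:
r = -1/2357 (r = 1/((18 + 301) - 2676) = 1/(319 - 2676) = 1/(-2357) = -1/2357 ≈ -0.00042427)
(41 - 48*(-25 - 1*(-18)))/r = (41 - 48*(-25 - 1*(-18)))/(-1/2357) = (41 - 48*(-25 + 18))*(-2357) = (41 - 48*(-7))*(-2357) = (41 + 336)*(-2357) = 377*(-2357) = -888589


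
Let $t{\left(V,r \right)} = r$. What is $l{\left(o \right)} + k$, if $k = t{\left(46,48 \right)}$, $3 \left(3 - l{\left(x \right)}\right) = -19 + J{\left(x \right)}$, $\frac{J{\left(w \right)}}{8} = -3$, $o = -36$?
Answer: $\frac{196}{3} \approx 65.333$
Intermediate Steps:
$J{\left(w \right)} = -24$ ($J{\left(w \right)} = 8 \left(-3\right) = -24$)
$l{\left(x \right)} = \frac{52}{3}$ ($l{\left(x \right)} = 3 - \frac{-19 - 24}{3} = 3 - - \frac{43}{3} = 3 + \frac{43}{3} = \frac{52}{3}$)
$k = 48$
$l{\left(o \right)} + k = \frac{52}{3} + 48 = \frac{196}{3}$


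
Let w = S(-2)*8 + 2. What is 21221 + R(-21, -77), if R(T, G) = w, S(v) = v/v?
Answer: 21231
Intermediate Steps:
S(v) = 1
w = 10 (w = 1*8 + 2 = 8 + 2 = 10)
R(T, G) = 10
21221 + R(-21, -77) = 21221 + 10 = 21231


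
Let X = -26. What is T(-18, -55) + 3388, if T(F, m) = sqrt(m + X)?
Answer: 3388 + 9*I ≈ 3388.0 + 9.0*I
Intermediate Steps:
T(F, m) = sqrt(-26 + m) (T(F, m) = sqrt(m - 26) = sqrt(-26 + m))
T(-18, -55) + 3388 = sqrt(-26 - 55) + 3388 = sqrt(-81) + 3388 = 9*I + 3388 = 3388 + 9*I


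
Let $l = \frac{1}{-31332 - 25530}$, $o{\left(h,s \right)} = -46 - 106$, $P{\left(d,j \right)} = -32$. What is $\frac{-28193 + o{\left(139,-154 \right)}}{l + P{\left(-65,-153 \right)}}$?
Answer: $\frac{322350678}{363917} \approx 885.78$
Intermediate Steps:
$o{\left(h,s \right)} = -152$
$l = - \frac{1}{56862}$ ($l = \frac{1}{-56862} = - \frac{1}{56862} \approx -1.7586 \cdot 10^{-5}$)
$\frac{-28193 + o{\left(139,-154 \right)}}{l + P{\left(-65,-153 \right)}} = \frac{-28193 - 152}{- \frac{1}{56862} - 32} = - \frac{28345}{- \frac{1819585}{56862}} = \left(-28345\right) \left(- \frac{56862}{1819585}\right) = \frac{322350678}{363917}$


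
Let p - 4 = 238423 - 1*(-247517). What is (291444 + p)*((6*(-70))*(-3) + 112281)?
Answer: 88265410908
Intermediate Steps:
p = 485944 (p = 4 + (238423 - 1*(-247517)) = 4 + (238423 + 247517) = 4 + 485940 = 485944)
(291444 + p)*((6*(-70))*(-3) + 112281) = (291444 + 485944)*((6*(-70))*(-3) + 112281) = 777388*(-420*(-3) + 112281) = 777388*(1260 + 112281) = 777388*113541 = 88265410908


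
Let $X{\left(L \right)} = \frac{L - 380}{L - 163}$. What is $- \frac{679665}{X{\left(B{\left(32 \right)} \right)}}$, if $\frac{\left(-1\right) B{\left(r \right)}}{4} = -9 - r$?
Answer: $\frac{226555}{72} \approx 3146.6$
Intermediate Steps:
$B{\left(r \right)} = 36 + 4 r$ ($B{\left(r \right)} = - 4 \left(-9 - r\right) = 36 + 4 r$)
$X{\left(L \right)} = \frac{-380 + L}{-163 + L}$
$- \frac{679665}{X{\left(B{\left(32 \right)} \right)}} = - \frac{679665}{\frac{1}{-163 + \left(36 + 4 \cdot 32\right)} \left(-380 + \left(36 + 4 \cdot 32\right)\right)} = - \frac{679665}{\frac{1}{-163 + \left(36 + 128\right)} \left(-380 + \left(36 + 128\right)\right)} = - \frac{679665}{\frac{1}{-163 + 164} \left(-380 + 164\right)} = - \frac{679665}{1^{-1} \left(-216\right)} = - \frac{679665}{1 \left(-216\right)} = - \frac{679665}{-216} = \left(-679665\right) \left(- \frac{1}{216}\right) = \frac{226555}{72}$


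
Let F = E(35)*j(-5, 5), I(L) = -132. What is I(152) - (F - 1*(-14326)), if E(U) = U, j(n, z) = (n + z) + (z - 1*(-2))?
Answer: -14703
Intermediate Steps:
j(n, z) = 2 + n + 2*z (j(n, z) = (n + z) + (z + 2) = (n + z) + (2 + z) = 2 + n + 2*z)
F = 245 (F = 35*(2 - 5 + 2*5) = 35*(2 - 5 + 10) = 35*7 = 245)
I(152) - (F - 1*(-14326)) = -132 - (245 - 1*(-14326)) = -132 - (245 + 14326) = -132 - 1*14571 = -132 - 14571 = -14703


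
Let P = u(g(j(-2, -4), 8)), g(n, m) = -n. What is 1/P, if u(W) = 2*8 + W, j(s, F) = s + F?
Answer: 1/22 ≈ 0.045455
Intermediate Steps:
j(s, F) = F + s
u(W) = 16 + W
P = 22 (P = 16 - (-4 - 2) = 16 - 1*(-6) = 16 + 6 = 22)
1/P = 1/22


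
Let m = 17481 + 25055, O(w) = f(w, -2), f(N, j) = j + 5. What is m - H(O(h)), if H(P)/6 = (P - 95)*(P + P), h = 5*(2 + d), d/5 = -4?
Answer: 45848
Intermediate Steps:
d = -20 (d = 5*(-4) = -20)
h = -90 (h = 5*(2 - 20) = 5*(-18) = -90)
f(N, j) = 5 + j
O(w) = 3 (O(w) = 5 - 2 = 3)
m = 42536
H(P) = 12*P*(-95 + P) (H(P) = 6*((P - 95)*(P + P)) = 6*((-95 + P)*(2*P)) = 6*(2*P*(-95 + P)) = 12*P*(-95 + P))
m - H(O(h)) = 42536 - 12*3*(-95 + 3) = 42536 - 12*3*(-92) = 42536 - 1*(-3312) = 42536 + 3312 = 45848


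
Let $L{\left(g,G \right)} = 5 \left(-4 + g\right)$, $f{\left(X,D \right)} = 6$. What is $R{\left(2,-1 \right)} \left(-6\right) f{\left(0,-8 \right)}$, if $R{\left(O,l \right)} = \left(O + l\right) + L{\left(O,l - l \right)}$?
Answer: $324$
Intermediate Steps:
$L{\left(g,G \right)} = -20 + 5 g$
$R{\left(O,l \right)} = -20 + l + 6 O$ ($R{\left(O,l \right)} = \left(O + l\right) + \left(-20 + 5 O\right) = -20 + l + 6 O$)
$R{\left(2,-1 \right)} \left(-6\right) f{\left(0,-8 \right)} = \left(-20 - 1 + 6 \cdot 2\right) \left(-6\right) 6 = \left(-20 - 1 + 12\right) \left(-6\right) 6 = \left(-9\right) \left(-6\right) 6 = 54 \cdot 6 = 324$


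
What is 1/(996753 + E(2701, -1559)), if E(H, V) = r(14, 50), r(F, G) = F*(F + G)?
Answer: 1/997649 ≈ 1.0024e-6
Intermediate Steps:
E(H, V) = 896 (E(H, V) = 14*(14 + 50) = 14*64 = 896)
1/(996753 + E(2701, -1559)) = 1/(996753 + 896) = 1/997649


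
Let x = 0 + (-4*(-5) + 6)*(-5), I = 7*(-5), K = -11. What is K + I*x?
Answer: 4539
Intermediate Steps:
I = -35
x = -130 (x = 0 + (20 + 6)*(-5) = 0 + 26*(-5) = 0 - 130 = -130)
K + I*x = -11 - 35*(-130) = -11 + 4550 = 4539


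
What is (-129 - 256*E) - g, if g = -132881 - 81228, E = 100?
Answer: 188380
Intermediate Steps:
g = -214109
(-129 - 256*E) - g = (-129 - 256*100) - 1*(-214109) = (-129 - 25600) + 214109 = -25729 + 214109 = 188380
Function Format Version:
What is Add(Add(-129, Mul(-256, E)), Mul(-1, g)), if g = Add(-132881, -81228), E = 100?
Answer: 188380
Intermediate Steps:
g = -214109
Add(Add(-129, Mul(-256, E)), Mul(-1, g)) = Add(Add(-129, Mul(-256, 100)), Mul(-1, -214109)) = Add(Add(-129, -25600), 214109) = Add(-25729, 214109) = 188380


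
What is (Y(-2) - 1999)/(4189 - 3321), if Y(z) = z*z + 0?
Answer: -285/124 ≈ -2.2984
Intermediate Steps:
Y(z) = z**2 (Y(z) = z**2 + 0 = z**2)
(Y(-2) - 1999)/(4189 - 3321) = ((-2)**2 - 1999)/(4189 - 3321) = (4 - 1999)/868 = -1995*1/868 = -285/124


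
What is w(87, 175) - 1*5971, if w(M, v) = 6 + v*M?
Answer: 9260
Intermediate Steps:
w(M, v) = 6 + M*v
w(87, 175) - 1*5971 = (6 + 87*175) - 1*5971 = (6 + 15225) - 5971 = 15231 - 5971 = 9260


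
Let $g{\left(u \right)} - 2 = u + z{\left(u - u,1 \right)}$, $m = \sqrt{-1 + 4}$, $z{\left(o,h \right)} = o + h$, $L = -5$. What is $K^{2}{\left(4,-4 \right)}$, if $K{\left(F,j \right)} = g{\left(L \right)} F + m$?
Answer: $\left(-8 + \sqrt{3}\right)^{2} \approx 39.287$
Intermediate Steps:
$z{\left(o,h \right)} = h + o$
$m = \sqrt{3} \approx 1.732$
$g{\left(u \right)} = 3 + u$ ($g{\left(u \right)} = 2 + \left(u + \left(1 + \left(u - u\right)\right)\right) = 2 + \left(u + \left(1 + 0\right)\right) = 2 + \left(u + 1\right) = 2 + \left(1 + u\right) = 3 + u$)
$K{\left(F,j \right)} = \sqrt{3} - 2 F$ ($K{\left(F,j \right)} = \left(3 - 5\right) F + \sqrt{3} = - 2 F + \sqrt{3} = \sqrt{3} - 2 F$)
$K^{2}{\left(4,-4 \right)} = \left(\sqrt{3} - 8\right)^{2} = \left(-8 + \sqrt{3}\right)^{2}$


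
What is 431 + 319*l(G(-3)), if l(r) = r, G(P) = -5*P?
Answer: 5216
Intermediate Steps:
431 + 319*l(G(-3)) = 431 + 319*(-5*(-3)) = 431 + 319*15 = 431 + 4785 = 5216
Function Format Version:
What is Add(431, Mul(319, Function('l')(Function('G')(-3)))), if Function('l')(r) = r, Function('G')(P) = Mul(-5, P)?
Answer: 5216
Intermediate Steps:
Add(431, Mul(319, Function('l')(Function('G')(-3)))) = Add(431, Mul(319, Mul(-5, -3))) = Add(431, Mul(319, 15)) = Add(431, 4785) = 5216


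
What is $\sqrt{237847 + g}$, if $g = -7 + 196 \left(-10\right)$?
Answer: $2 \sqrt{58970} \approx 485.67$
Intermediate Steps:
$g = -1967$ ($g = -7 - 1960 = -1967$)
$\sqrt{237847 + g} = \sqrt{237847 - 1967} = \sqrt{235880} = 2 \sqrt{58970}$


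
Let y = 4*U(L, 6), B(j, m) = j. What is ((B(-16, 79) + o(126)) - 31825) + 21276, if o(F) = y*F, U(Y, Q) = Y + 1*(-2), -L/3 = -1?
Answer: -10061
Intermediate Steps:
L = 3 (L = -3*(-1) = 3)
U(Y, Q) = -2 + Y (U(Y, Q) = Y - 2 = -2 + Y)
y = 4 (y = 4*(-2 + 3) = 4*1 = 4)
o(F) = 4*F
((B(-16, 79) + o(126)) - 31825) + 21276 = ((-16 + 4*126) - 31825) + 21276 = ((-16 + 504) - 31825) + 21276 = (488 - 31825) + 21276 = -31337 + 21276 = -10061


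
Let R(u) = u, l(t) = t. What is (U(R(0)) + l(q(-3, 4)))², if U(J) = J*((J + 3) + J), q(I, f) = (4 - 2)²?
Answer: 16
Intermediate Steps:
q(I, f) = 4 (q(I, f) = 2² = 4)
U(J) = J*(3 + 2*J) (U(J) = J*((3 + J) + J) = J*(3 + 2*J))
(U(R(0)) + l(q(-3, 4)))² = (0*(3 + 2*0) + 4)² = (0*(3 + 0) + 4)² = (0*3 + 4)² = (0 + 4)² = 4² = 16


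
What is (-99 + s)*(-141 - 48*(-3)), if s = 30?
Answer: -207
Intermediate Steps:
(-99 + s)*(-141 - 48*(-3)) = (-99 + 30)*(-141 - 48*(-3)) = -69*(-141 + 144) = -69*3 = -207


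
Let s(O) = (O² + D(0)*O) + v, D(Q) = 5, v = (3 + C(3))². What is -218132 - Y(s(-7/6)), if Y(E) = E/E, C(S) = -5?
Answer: -218133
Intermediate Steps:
v = 4 (v = (3 - 5)² = (-2)² = 4)
s(O) = 4 + O² + 5*O (s(O) = (O² + 5*O) + 4 = 4 + O² + 5*O)
Y(E) = 1
-218132 - Y(s(-7/6)) = -218132 - 1*1 = -218132 - 1 = -218133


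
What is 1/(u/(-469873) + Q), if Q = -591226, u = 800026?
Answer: -469873/277801934324 ≈ -1.6914e-6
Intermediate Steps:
1/(u/(-469873) + Q) = 1/(800026/(-469873) - 591226) = 1/(800026*(-1/469873) - 591226) = 1/(-800026/469873 - 591226) = 1/(-277801934324/469873) = -469873/277801934324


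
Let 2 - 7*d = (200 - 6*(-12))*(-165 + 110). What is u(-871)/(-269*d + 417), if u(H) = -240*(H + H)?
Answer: -2926560/4021859 ≈ -0.72766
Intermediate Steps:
d = 14962/7 (d = 2/7 - (200 - 6*(-12))*(-165 + 110)/7 = 2/7 - (200 + 72)*(-55)/7 = 2/7 - 272*(-55)/7 = 2/7 - 1/7*(-14960) = 2/7 + 14960/7 = 14962/7 ≈ 2137.4)
u(H) = -480*H
u(-871)/(-269*d + 417) = (-480*(-871))/(-269*14962/7 + 417) = 418080/(-4024778/7 + 417) = 418080/(-4021859/7) = 418080*(-7/4021859) = -2926560/4021859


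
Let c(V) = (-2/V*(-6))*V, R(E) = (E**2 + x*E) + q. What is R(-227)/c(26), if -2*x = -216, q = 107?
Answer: 2260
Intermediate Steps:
x = 108 (x = -1/2*(-216) = 108)
R(E) = 107 + E**2 + 108*E (R(E) = (E**2 + 108*E) + 107 = 107 + E**2 + 108*E)
c(V) = 12 (c(V) = (12/V)*V = 12)
R(-227)/c(26) = (107 + (-227)**2 + 108*(-227))/12 = (107 + 51529 - 24516)*(1/12) = 27120*(1/12) = 2260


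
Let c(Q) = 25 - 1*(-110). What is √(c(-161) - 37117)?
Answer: 41*I*√22 ≈ 192.31*I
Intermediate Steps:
c(Q) = 135 (c(Q) = 25 + 110 = 135)
√(c(-161) - 37117) = √(135 - 37117) = √(-36982) = 41*I*√22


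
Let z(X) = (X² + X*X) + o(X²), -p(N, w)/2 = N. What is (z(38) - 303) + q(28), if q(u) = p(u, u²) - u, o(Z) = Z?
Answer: 3945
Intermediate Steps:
p(N, w) = -2*N
z(X) = 3*X² (z(X) = (X² + X*X) + X² = (X² + X²) + X² = 2*X² + X² = 3*X²)
q(u) = -3*u (q(u) = -2*u - u = -3*u)
(z(38) - 303) + q(28) = (3*38² - 303) - 3*28 = (3*1444 - 303) - 84 = (4332 - 303) - 84 = 4029 - 84 = 3945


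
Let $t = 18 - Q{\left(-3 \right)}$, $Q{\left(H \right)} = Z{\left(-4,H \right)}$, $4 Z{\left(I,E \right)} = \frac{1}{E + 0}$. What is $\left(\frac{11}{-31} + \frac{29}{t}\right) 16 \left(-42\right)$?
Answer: $- \frac{26016}{31} \approx -839.23$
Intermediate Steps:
$Z{\left(I,E \right)} = \frac{1}{4 E}$ ($Z{\left(I,E \right)} = \frac{1}{4 \left(E + 0\right)} = \frac{1}{4 E}$)
$Q{\left(H \right)} = \frac{1}{4 H}$
$t = \frac{217}{12}$ ($t = 18 - \frac{1}{4 \left(-3\right)} = 18 - \frac{1}{4} \left(- \frac{1}{3}\right) = 18 - - \frac{1}{12} = 18 + \frac{1}{12} = \frac{217}{12} \approx 18.083$)
$\left(\frac{11}{-31} + \frac{29}{t}\right) 16 \left(-42\right) = \left(\frac{11}{-31} + \frac{29}{\frac{217}{12}}\right) 16 \left(-42\right) = \left(11 \left(- \frac{1}{31}\right) + 29 \cdot \frac{12}{217}\right) 16 \left(-42\right) = \left(- \frac{11}{31} + \frac{348}{217}\right) 16 \left(-42\right) = \frac{271}{217} \cdot 16 \left(-42\right) = \frac{4336}{217} \left(-42\right) = - \frac{26016}{31}$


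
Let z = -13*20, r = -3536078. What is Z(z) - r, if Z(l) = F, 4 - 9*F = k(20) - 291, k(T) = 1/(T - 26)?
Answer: 190949983/54 ≈ 3.5361e+6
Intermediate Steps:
z = -260
k(T) = 1/(-26 + T)
F = 1771/54 (F = 4/9 - (1/(-26 + 20) - 291)/9 = 4/9 - (1/(-6) - 291)/9 = 4/9 - (-⅙ - 291)/9 = 4/9 - ⅑*(-1747/6) = 4/9 + 1747/54 = 1771/54 ≈ 32.796)
Z(l) = 1771/54
Z(z) - r = 1771/54 - 1*(-3536078) = 1771/54 + 3536078 = 190949983/54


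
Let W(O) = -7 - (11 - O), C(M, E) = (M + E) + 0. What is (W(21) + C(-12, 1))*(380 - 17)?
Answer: -2904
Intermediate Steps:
C(M, E) = E + M (C(M, E) = (E + M) + 0 = E + M)
W(O) = -18 + O (W(O) = -7 + (-11 + O) = -18 + O)
(W(21) + C(-12, 1))*(380 - 17) = ((-18 + 21) + (1 - 12))*(380 - 17) = (3 - 11)*363 = -8*363 = -2904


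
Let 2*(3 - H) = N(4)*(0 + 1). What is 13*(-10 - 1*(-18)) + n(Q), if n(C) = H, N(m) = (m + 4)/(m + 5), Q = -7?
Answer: 959/9 ≈ 106.56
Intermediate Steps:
N(m) = (4 + m)/(5 + m)
H = 23/9 (H = 3 - (4 + 4)/(5 + 4)*(0 + 1)/2 = 3 - 8/9/2 = 3 - (⅑)*8/2 = 3 - 4/9 = 23/9 ≈ 2.5556)
n(C) = 23/9
13*(-10 - 1*(-18)) + n(Q) = 13*(-10 - 1*(-18)) + 23/9 = 13*(-10 + 18) + 23/9 = 13*8 + 23/9 = 104 + 23/9 = 959/9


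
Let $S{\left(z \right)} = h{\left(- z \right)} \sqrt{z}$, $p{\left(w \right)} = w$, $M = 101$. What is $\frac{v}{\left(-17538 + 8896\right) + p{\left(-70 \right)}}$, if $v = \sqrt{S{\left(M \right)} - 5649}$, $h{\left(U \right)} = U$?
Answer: $- \frac{i \sqrt{5649 + 101 \sqrt{101}}}{8712} \approx - 0.0093702 i$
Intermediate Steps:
$S{\left(z \right)} = - z^{\frac{3}{2}}$ ($S{\left(z \right)} = - z \sqrt{z} = - z^{\frac{3}{2}}$)
$v = \sqrt{-5649 - 101 \sqrt{101}}$ ($v = \sqrt{- 101^{\frac{3}{2}} - 5649} = \sqrt{- 101 \sqrt{101} - 5649} = \sqrt{-5649 - 101 \sqrt{101}} \approx 81.634 i$)
$\frac{v}{\left(-17538 + 8896\right) + p{\left(-70 \right)}} = \frac{\sqrt{-5649 - 101 \sqrt{101}}}{\left(-17538 + 8896\right) - 70} = \frac{\sqrt{-5649 - 101 \sqrt{101}}}{-8642 - 70} = \frac{\sqrt{-5649 - 101 \sqrt{101}}}{-8712} = \sqrt{-5649 - 101 \sqrt{101}} \left(- \frac{1}{8712}\right) = - \frac{\sqrt{-5649 - 101 \sqrt{101}}}{8712}$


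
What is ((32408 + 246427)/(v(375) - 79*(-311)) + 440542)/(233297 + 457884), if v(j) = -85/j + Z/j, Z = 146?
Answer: 4059010085437/6368151907916 ≈ 0.63739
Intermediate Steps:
v(j) = 61/j (v(j) = -85/j + 146/j = 61/j)
((32408 + 246427)/(v(375) - 79*(-311)) + 440542)/(233297 + 457884) = ((32408 + 246427)/(61/375 - 79*(-311)) + 440542)/(233297 + 457884) = (278835/(61*(1/375) + 24569) + 440542)/691181 = (278835/(61/375 + 24569) + 440542)*(1/691181) = (278835/(9213436/375) + 440542)*(1/691181) = (278835*(375/9213436) + 440542)*(1/691181) = (104563125/9213436 + 440542)*(1/691181) = (4059010085437/9213436)*(1/691181) = 4059010085437/6368151907916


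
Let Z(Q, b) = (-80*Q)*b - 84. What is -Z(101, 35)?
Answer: 282884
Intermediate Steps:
Z(Q, b) = -84 - 80*Q*b (Z(Q, b) = -80*Q*b - 84 = -84 - 80*Q*b)
-Z(101, 35) = -(-84 - 80*101*35) = -(-84 - 282800) = -1*(-282884) = 282884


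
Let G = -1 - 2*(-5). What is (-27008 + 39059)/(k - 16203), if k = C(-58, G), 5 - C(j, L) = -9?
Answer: -12051/16189 ≈ -0.74439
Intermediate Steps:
G = 9 (G = -1 + 10 = 9)
C(j, L) = 14 (C(j, L) = 5 - 1*(-9) = 5 + 9 = 14)
k = 14
(-27008 + 39059)/(k - 16203) = (-27008 + 39059)/(14 - 16203) = 12051/(-16189) = 12051*(-1/16189) = -12051/16189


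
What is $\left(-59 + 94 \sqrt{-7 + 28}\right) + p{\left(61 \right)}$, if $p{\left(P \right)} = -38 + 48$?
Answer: $-49 + 94 \sqrt{21} \approx 381.76$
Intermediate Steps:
$p{\left(P \right)} = 10$
$\left(-59 + 94 \sqrt{-7 + 28}\right) + p{\left(61 \right)} = \left(-59 + 94 \sqrt{-7 + 28}\right) + 10 = \left(-59 + 94 \sqrt{21}\right) + 10 = -49 + 94 \sqrt{21}$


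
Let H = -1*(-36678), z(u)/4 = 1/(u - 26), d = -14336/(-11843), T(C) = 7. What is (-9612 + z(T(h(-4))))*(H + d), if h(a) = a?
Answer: -79333859654480/225017 ≈ -3.5257e+8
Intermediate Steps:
d = 14336/11843 (d = -14336*(-1/11843) = 14336/11843 ≈ 1.2105)
z(u) = 4/(-26 + u) (z(u) = 4/(u - 26) = 4/(-26 + u))
H = 36678
(-9612 + z(T(h(-4))))*(H + d) = (-9612 + 4/(-26 + 7))*(36678 + 14336/11843) = (-9612 + 4/(-19))*(434391890/11843) = (-9612 + 4*(-1/19))*(434391890/11843) = (-9612 - 4/19)*(434391890/11843) = -182632/19*434391890/11843 = -79333859654480/225017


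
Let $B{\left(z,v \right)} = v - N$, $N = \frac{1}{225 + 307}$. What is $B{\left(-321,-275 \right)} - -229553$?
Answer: $\frac{121975895}{532} \approx 2.2928 \cdot 10^{5}$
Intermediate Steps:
$N = \frac{1}{532} \approx 0.0018797$
$B{\left(z,v \right)} = - \frac{1}{532} + v$ ($B{\left(z,v \right)} = v - \frac{1}{532} = - \frac{1}{532} + v$)
$B{\left(-321,-275 \right)} - -229553 = \left(- \frac{1}{532} - 275\right) - -229553 = - \frac{146301}{532} + 229553 = \frac{121975895}{532}$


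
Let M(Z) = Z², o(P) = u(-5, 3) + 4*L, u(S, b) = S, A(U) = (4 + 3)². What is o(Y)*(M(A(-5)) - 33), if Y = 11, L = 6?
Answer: 44992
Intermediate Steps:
A(U) = 49 (A(U) = 7² = 49)
o(P) = 19 (o(P) = -5 + 4*6 = -5 + 24 = 19)
o(Y)*(M(A(-5)) - 33) = 19*(49² - 33) = 19*(2401 - 33) = 19*2368 = 44992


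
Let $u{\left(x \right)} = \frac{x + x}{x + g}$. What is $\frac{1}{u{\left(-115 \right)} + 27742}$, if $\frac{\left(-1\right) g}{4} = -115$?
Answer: $\frac{3}{83224} \approx 3.6047 \cdot 10^{-5}$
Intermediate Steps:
$g = 460$ ($g = \left(-4\right) \left(-115\right) = 460$)
$u{\left(x \right)} = \frac{2 x}{460 + x}$ ($u{\left(x \right)} = \frac{x + x}{x + 460} = \frac{2 x}{460 + x}$)
$\frac{1}{u{\left(-115 \right)} + 27742} = \frac{1}{2 \left(-115\right) \frac{1}{460 - 115} + 27742} = \frac{1}{2 \left(-115\right) \frac{1}{345} + 27742} = \frac{1}{- \frac{2}{3} + 27742} = \frac{1}{\frac{83224}{3}} = \frac{3}{83224}$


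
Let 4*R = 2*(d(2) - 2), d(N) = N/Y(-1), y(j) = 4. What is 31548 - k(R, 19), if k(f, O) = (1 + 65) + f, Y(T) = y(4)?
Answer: 125931/4 ≈ 31483.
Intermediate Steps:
Y(T) = 4
d(N) = N/4
R = -¾ (R = (2*((¼)*2 - 2))/4 = (2*(½ - 2))/4 = (2*(-3/2))/4 = (¼)*(-3) = -¾ ≈ -0.75000)
k(f, O) = 66 + f
31548 - k(R, 19) = 31548 - (66 - ¾) = 31548 - 1*261/4 = 31548 - 261/4 = 125931/4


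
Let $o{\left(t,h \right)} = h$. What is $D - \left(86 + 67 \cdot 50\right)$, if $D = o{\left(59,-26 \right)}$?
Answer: $-3462$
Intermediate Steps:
$D = -26$
$D - \left(86 + 67 \cdot 50\right) = -26 - \left(86 + 67 \cdot 50\right) = -26 - \left(86 + 3350\right) = -26 - 3436 = -3462$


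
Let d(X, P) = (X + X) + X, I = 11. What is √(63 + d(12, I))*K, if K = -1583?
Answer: -4749*√11 ≈ -15751.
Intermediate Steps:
d(X, P) = 3*X (d(X, P) = 2*X + X = 3*X)
√(63 + d(12, I))*K = √(63 + 3*12)*(-1583) = √(63 + 36)*(-1583) = √99*(-1583) = (3*√11)*(-1583) = -4749*√11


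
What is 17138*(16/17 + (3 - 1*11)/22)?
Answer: 168264/17 ≈ 9897.9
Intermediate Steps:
17138*(16/17 + (3 - 1*11)/22) = 17138*(16*(1/17) + (3 - 11)*(1/22)) = 17138*(16/17 - 8*1/22) = 17138*(16/17 - 4/11) = 17138*(108/187) = 168264/17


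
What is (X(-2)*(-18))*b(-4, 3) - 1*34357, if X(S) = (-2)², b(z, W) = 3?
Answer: -34573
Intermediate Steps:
X(S) = 4
(X(-2)*(-18))*b(-4, 3) - 1*34357 = (4*(-18))*3 - 1*34357 = -72*3 - 34357 = -216 - 34357 = -34573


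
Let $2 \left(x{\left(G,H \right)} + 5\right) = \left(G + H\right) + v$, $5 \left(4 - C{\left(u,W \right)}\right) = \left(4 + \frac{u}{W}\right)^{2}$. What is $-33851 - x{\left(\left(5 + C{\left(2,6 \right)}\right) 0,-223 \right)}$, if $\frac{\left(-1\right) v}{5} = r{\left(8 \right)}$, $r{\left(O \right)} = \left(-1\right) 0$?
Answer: $- \frac{67469}{2} \approx -33735.0$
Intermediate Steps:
$C{\left(u,W \right)} = 4 - \frac{\left(4 + \frac{u}{W}\right)^{2}}{5}$
$r{\left(O \right)} = 0$
$v = 0$ ($v = \left(-5\right) 0 = 0$)
$x{\left(G,H \right)} = -5 + \frac{G}{2} + \frac{H}{2}$ ($x{\left(G,H \right)} = -5 + \frac{\left(G + H\right) + 0}{2} = -5 + \frac{G + H}{2} = -5 + \left(\frac{G}{2} + \frac{H}{2}\right) = -5 + \frac{G}{2} + \frac{H}{2}$)
$-33851 - x{\left(\left(5 + C{\left(2,6 \right)}\right) 0,-223 \right)} = -33851 - \left(-5 + \frac{\left(5 + \left(4 - \frac{\left(2 + 4 \cdot 6\right)^{2}}{5 \cdot 36}\right)\right) 0}{2} + \frac{1}{2} \left(-223\right)\right) = -33851 - \left(-5 + \frac{\left(5 + \left(4 - \frac{\left(2 + 24\right)^{2}}{180}\right)\right) 0}{2} - \frac{223}{2}\right) = -33851 - \left(-5 + \frac{\left(5 + \left(4 - \frac{26^{2}}{180}\right)\right) 0}{2} - \frac{223}{2}\right) = -33851 - \left(-5 + \frac{\left(5 + \left(4 - \frac{1}{180} \cdot 676\right)\right) 0}{2} - \frac{223}{2}\right) = -33851 - \left(-5 + \frac{\left(5 + \left(4 - \frac{169}{45}\right)\right) 0}{2} - \frac{223}{2}\right) = -33851 - \left(-5 + \frac{\left(5 + \frac{11}{45}\right) 0}{2} - \frac{223}{2}\right) = -33851 - \left(-5 + \frac{\frac{236}{45} \cdot 0}{2} - \frac{223}{2}\right) = -33851 - \left(-5 + \frac{1}{2} \cdot 0 - \frac{223}{2}\right) = -33851 - \left(-5 + 0 - \frac{223}{2}\right) = -33851 - - \frac{233}{2} = -33851 + \frac{233}{2} = - \frac{67469}{2}$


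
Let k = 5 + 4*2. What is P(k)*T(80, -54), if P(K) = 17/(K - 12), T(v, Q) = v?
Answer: 1360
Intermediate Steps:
k = 13 (k = 5 + 8 = 13)
P(K) = 17/(-12 + K)
P(k)*T(80, -54) = (17/(-12 + 13))*80 = (17/1)*80 = (17*1)*80 = 17*80 = 1360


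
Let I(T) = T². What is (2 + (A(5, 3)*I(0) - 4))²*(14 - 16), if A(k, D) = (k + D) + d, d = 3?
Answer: -8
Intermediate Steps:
A(k, D) = 3 + D + k (A(k, D) = (k + D) + 3 = (D + k) + 3 = 3 + D + k)
(2 + (A(5, 3)*I(0) - 4))²*(14 - 16) = (2 + ((3 + 3 + 5)*0² - 4))²*(14 - 16) = (2 + (11*0 - 4))²*(-2) = (2 + (0 - 4))²*(-2) = (2 - 4)²*(-2) = (-2)²*(-2) = 4*(-2) = -8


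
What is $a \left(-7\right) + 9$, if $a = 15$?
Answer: $-96$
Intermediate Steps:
$a \left(-7\right) + 9 = 15 \left(-7\right) + 9 = -105 + 9 = -96$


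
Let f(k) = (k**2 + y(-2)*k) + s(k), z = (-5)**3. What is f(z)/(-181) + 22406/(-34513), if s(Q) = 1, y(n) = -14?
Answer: -3335654/34513 ≈ -96.649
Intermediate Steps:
z = -125
f(k) = 1 + k**2 - 14*k (f(k) = (k**2 - 14*k) + 1 = 1 + k**2 - 14*k)
f(z)/(-181) + 22406/(-34513) = (1 + (-125)**2 - 14*(-125))/(-181) + 22406/(-34513) = (1 + 15625 + 1750)*(-1/181) + 22406*(-1/34513) = 17376*(-1/181) - 22406/34513 = -96 - 22406/34513 = -3335654/34513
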